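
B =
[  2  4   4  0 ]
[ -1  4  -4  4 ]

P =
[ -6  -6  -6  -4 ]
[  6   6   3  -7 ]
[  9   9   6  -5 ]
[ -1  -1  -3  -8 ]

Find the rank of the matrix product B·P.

2

First compute BP:
[[ 48,  48,  24, -56],
 [-10, -10, -18, -36]]
Now row reduce the product.
R2 ← R2 + (5/24)·R1: [0, 0, -13, -143/3]
2 nonzero rows, so rank(BP) = 2.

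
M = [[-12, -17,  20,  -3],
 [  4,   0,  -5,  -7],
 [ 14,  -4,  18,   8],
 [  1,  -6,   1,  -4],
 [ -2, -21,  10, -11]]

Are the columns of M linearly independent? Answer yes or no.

Row reduce M to echelon form.
R2 ← R2 + (1/3)·R1: [0, -17/3, 5/3, -8]
R3 ← R3 + (7/6)·R1: [0, -143/6, 124/3, 9/2]
R4 ← R4 + (1/12)·R1: [0, -89/12, 8/3, -17/4]
R5 ← R5 − (1/6)·R1: [0, -109/6, 20/3, -21/2]
R3 ← R3 − (143/34)·R2: [0, 0, 1167/34, 1297/34]
R4 ← R4 − (89/68)·R2: [0, 0, 33/68, 423/68]
R5 ← R5 − (109/34)·R2: [0, 0, 45/34, 515/34]
R4 ← R4 − (11/778)·R3: [0, 0, 0, 2210/389]
R5 ← R5 − (15/389)·R3: [0, 0, 0, 5320/389]
R5 ← R5 − (532/221)·R4: [0, 0, 0, 0]
4 pivots among 4 columns.
Every column is a pivot column, so the columns are linearly independent.

yes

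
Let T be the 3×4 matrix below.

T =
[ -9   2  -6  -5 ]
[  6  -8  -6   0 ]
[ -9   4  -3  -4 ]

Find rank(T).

Row reduce to echelon form.
R2 ← R2 + (2/3)·R1: [0, -20/3, -10, -10/3]
R3 ← R3 − R1: [0, 2, 3, 1]
R3 ← R3 + (3/10)·R2: [0, 0, 0, 0]
Echelon form has 2 nonzero rows, so rank(T) = 2.

2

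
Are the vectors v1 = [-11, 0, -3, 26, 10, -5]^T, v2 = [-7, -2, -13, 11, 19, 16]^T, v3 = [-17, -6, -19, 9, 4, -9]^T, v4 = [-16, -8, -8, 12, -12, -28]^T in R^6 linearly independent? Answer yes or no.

Form the matrix with these vectors as rows and row reduce.
R2 ← R2 − (7/11)·R1: [0, -2, -122/11, -61/11, 139/11, 211/11]
R3 ← R3 − (17/11)·R1: [0, -6, -158/11, -343/11, -126/11, -14/11]
R4 ← R4 − (16/11)·R1: [0, -8, -40/11, -284/11, -292/11, -228/11]
R3 ← R3 − (3)·R2: [0, 0, 208/11, -160/11, -543/11, -647/11]
R4 ← R4 − (4)·R2: [0, 0, 448/11, -40/11, -848/11, -1072/11]
R4 ← R4 − (28/13)·R3: [0, 0, 0, 360/13, 380/13, 380/13]
4 nonzero rows, so the 4 vectors span a space of dimension 4.
Since 4 = 4, the vectors are linearly independent.

yes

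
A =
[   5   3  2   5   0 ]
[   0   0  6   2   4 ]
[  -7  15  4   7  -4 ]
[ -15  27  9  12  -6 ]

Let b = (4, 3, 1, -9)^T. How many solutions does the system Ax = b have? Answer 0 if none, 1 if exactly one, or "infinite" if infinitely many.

Row reduce the augmented matrix [A | b].
R3 ← R3 + (7/5)·R1: [0, 96/5, 34/5, 14, -4, 33/5]
R4 ← R4 + (3)·R1: [0, 36, 15, 27, -6, 3]
Swap R2 ↔ R3
R4 ← R4 − (15/8)·R2: [0, 0, 9/4, 3/4, 3/2, -75/8]
R4 ← R4 − (3/8)·R3: [0, 0, 0, 0, 0, -21/2]
The echelon form has 4 nonzero rows; the last pivot sits in the augmented column, so rank(A) = 3 but rank([A|b]) = 4.
Since the ranks differ, the system is inconsistent.
It has no solutions.

0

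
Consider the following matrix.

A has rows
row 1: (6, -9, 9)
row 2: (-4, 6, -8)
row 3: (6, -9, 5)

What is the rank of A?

2

Row reduce to echelon form.
R2 ← R2 + (2/3)·R1: [0, 0, -2]
R3 ← R3 − R1: [0, 0, -4]
R3 ← R3 − (2)·R2: [0, 0, 0]
Echelon form has 2 nonzero rows, so rank(A) = 2.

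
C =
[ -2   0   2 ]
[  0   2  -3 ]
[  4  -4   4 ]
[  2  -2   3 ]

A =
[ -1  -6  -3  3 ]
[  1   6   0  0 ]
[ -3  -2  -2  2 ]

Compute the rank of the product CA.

3

First compute CA:
[[ -4,   8,   2,  -2],
 [ 11,  18,   6,  -6],
 [-20, -56, -20,  20],
 [-13, -30, -12,  12]]
Now row reduce the product.
R2 ← R2 + (11/4)·R1: [0, 40, 23/2, -23/2]
R3 ← R3 − (5)·R1: [0, -96, -30, 30]
R4 ← R4 − (13/4)·R1: [0, -56, -37/2, 37/2]
R3 ← R3 + (12/5)·R2: [0, 0, -12/5, 12/5]
R4 ← R4 + (7/5)·R2: [0, 0, -12/5, 12/5]
R4 ← R4 − R3: [0, 0, 0, 0]
3 nonzero rows, so rank(CA) = 3.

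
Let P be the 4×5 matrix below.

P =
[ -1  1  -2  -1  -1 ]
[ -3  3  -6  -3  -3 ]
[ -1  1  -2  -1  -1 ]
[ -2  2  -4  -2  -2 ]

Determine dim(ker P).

4

Row reduce to echelon form.
R2 ← R2 − (3)·R1: [0, 0, 0, 0, 0]
R3 ← R3 − R1: [0, 0, 0, 0, 0]
R4 ← R4 − (2)·R1: [0, 0, 0, 0, 0]
1 nonzero row, so rank(P) = 1.
P has 5 columns; by rank–nullity, nullity = 5 − 1 = 4.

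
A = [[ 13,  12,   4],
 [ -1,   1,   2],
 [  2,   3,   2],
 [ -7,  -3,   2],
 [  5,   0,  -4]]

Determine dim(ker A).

1

Row reduce to echelon form.
R2 ← R2 + (1/13)·R1: [0, 25/13, 30/13]
R3 ← R3 − (2/13)·R1: [0, 15/13, 18/13]
R4 ← R4 + (7/13)·R1: [0, 45/13, 54/13]
R5 ← R5 − (5/13)·R1: [0, -60/13, -72/13]
R3 ← R3 − (3/5)·R2: [0, 0, 0]
R4 ← R4 − (9/5)·R2: [0, 0, 0]
R5 ← R5 + (12/5)·R2: [0, 0, 0]
2 nonzero rows, so rank(A) = 2.
A has 3 columns; by rank–nullity, nullity = 3 − 2 = 1.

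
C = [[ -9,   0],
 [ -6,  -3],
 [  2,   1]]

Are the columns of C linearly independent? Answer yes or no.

Row reduce C to echelon form.
R2 ← R2 − (2/3)·R1: [0, -3]
R3 ← R3 + (2/9)·R1: [0, 1]
R3 ← R3 + (1/3)·R2: [0, 0]
2 pivots among 2 columns.
Every column is a pivot column, so the columns are linearly independent.

yes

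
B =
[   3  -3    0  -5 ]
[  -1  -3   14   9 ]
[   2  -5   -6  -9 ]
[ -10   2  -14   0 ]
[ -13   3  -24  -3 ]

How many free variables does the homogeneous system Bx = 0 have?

Row reduce to echelon form.
R2 ← R2 + (1/3)·R1: [0, -4, 14, 22/3]
R3 ← R3 − (2/3)·R1: [0, -3, -6, -17/3]
R4 ← R4 + (10/3)·R1: [0, -8, -14, -50/3]
R5 ← R5 + (13/3)·R1: [0, -10, -24, -74/3]
R3 ← R3 − (3/4)·R2: [0, 0, -33/2, -67/6]
R4 ← R4 − (2)·R2: [0, 0, -42, -94/3]
R5 ← R5 − (5/2)·R2: [0, 0, -59, -43]
R4 ← R4 − (28/11)·R3: [0, 0, 0, -32/11]
R5 ← R5 − (118/33)·R3: [0, 0, 0, -304/99]
R5 ← R5 − (19/18)·R4: [0, 0, 0, 0]
4 nonzero rows, so rank(B) = 4.
B has 4 columns; by rank–nullity, nullity = 4 − 4 = 0.

0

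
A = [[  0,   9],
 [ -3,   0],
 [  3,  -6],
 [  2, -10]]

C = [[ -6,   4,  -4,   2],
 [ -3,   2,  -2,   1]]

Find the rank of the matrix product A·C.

1

First compute AC:
[[-27,  18, -18,   9],
 [ 18, -12,  12,  -6],
 [  0,   0,   0,   0],
 [ 18, -12,  12,  -6]]
Now row reduce the product.
R2 ← R2 + (2/3)·R1: [0, 0, 0, 0]
R4 ← R4 + (2/3)·R1: [0, 0, 0, 0]
1 nonzero row, so rank(AC) = 1.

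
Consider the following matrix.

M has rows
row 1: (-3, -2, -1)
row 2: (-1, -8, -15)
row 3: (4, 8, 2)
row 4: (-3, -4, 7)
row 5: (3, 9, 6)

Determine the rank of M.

Row reduce to echelon form.
R2 ← R2 − (1/3)·R1: [0, -22/3, -44/3]
R3 ← R3 + (4/3)·R1: [0, 16/3, 2/3]
R4 ← R4 − R1: [0, -2, 8]
R5 ← R5 + R1: [0, 7, 5]
R3 ← R3 + (8/11)·R2: [0, 0, -10]
R4 ← R4 − (3/11)·R2: [0, 0, 12]
R5 ← R5 + (21/22)·R2: [0, 0, -9]
R4 ← R4 + (6/5)·R3: [0, 0, 0]
R5 ← R5 − (9/10)·R3: [0, 0, 0]
Echelon form has 3 nonzero rows, so rank(M) = 3.

3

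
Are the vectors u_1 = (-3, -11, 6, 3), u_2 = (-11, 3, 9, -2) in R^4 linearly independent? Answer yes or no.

yes

Form the matrix with these vectors as rows and row reduce.
R2 ← R2 − (11/3)·R1: [0, 130/3, -13, -13]
2 nonzero rows, so the 2 vectors span a space of dimension 2.
Since 2 = 2, the vectors are linearly independent.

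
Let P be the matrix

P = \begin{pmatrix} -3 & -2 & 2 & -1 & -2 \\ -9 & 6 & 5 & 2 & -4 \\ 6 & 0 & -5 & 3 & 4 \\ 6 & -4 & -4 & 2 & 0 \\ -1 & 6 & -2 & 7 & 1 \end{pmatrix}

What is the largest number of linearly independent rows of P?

Row reduce to echelon form.
R2 ← R2 − (3)·R1: [0, 12, -1, 5, 2]
R3 ← R3 + (2)·R1: [0, -4, -1, 1, 0]
R4 ← R4 + (2)·R1: [0, -8, 0, 0, -4]
R5 ← R5 − (1/3)·R1: [0, 20/3, -8/3, 22/3, 5/3]
R3 ← R3 + (1/3)·R2: [0, 0, -4/3, 8/3, 2/3]
R4 ← R4 + (2/3)·R2: [0, 0, -2/3, 10/3, -8/3]
R5 ← R5 − (5/9)·R2: [0, 0, -19/9, 41/9, 5/9]
R4 ← R4 − (1/2)·R3: [0, 0, 0, 2, -3]
R5 ← R5 − (19/12)·R3: [0, 0, 0, 1/3, -1/2]
R5 ← R5 − (1/6)·R4: [0, 0, 0, 0, 0]
Echelon form has 4 nonzero rows, so rank(P) = 4.
The rank gives the maximum number of linearly independent rows: 4.

4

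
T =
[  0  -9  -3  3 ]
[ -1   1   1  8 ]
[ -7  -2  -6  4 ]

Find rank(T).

Row reduce to echelon form.
Swap R1 ↔ R2
R3 ← R3 − (7)·R1: [0, -9, -13, -52]
R3 ← R3 − R2: [0, 0, -10, -55]
Echelon form has 3 nonzero rows, so rank(T) = 3.

3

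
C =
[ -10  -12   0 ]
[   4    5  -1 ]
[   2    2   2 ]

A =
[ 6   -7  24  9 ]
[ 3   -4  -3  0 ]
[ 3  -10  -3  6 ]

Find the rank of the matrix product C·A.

2

First compute CA:
[[-96, 118, -204, -90],
 [ 36, -38,  84,  30],
 [ 24, -42,  36,  30]]
Now row reduce the product.
R2 ← R2 + (3/8)·R1: [0, 25/4, 15/2, -15/4]
R3 ← R3 + (1/4)·R1: [0, -25/2, -15, 15/2]
R3 ← R3 + (2)·R2: [0, 0, 0, 0]
2 nonzero rows, so rank(CA) = 2.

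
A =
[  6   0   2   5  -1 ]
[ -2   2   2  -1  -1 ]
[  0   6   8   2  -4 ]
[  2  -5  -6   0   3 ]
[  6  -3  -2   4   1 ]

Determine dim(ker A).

Row reduce to echelon form.
R2 ← R2 + (1/3)·R1: [0, 2, 8/3, 2/3, -4/3]
R4 ← R4 − (1/3)·R1: [0, -5, -20/3, -5/3, 10/3]
R5 ← R5 − R1: [0, -3, -4, -1, 2]
R3 ← R3 − (3)·R2: [0, 0, 0, 0, 0]
R4 ← R4 + (5/2)·R2: [0, 0, 0, 0, 0]
R5 ← R5 + (3/2)·R2: [0, 0, 0, 0, 0]
2 nonzero rows, so rank(A) = 2.
A has 5 columns; by rank–nullity, nullity = 5 − 2 = 3.

3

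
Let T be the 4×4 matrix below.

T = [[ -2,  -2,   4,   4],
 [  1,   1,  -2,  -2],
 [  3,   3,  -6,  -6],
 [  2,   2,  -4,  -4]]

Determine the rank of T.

Row reduce to echelon form.
R2 ← R2 + (1/2)·R1: [0, 0, 0, 0]
R3 ← R3 + (3/2)·R1: [0, 0, 0, 0]
R4 ← R4 + R1: [0, 0, 0, 0]
Echelon form has 1 nonzero row, so rank(T) = 1.

1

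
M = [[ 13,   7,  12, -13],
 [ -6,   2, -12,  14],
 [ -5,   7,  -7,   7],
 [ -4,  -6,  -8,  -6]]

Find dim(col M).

4

Row reduce to echelon form.
R2 ← R2 + (6/13)·R1: [0, 68/13, -84/13, 8]
R3 ← R3 + (5/13)·R1: [0, 126/13, -31/13, 2]
R4 ← R4 + (4/13)·R1: [0, -50/13, -56/13, -10]
R3 ← R3 − (63/34)·R2: [0, 0, 163/17, -218/17]
R4 ← R4 + (25/34)·R2: [0, 0, -154/17, -70/17]
R4 ← R4 + (154/163)·R3: [0, 0, 0, -2646/163]
Echelon form has 4 nonzero rows, so rank(M) = 4.
The column space has dimension equal to the rank: 4.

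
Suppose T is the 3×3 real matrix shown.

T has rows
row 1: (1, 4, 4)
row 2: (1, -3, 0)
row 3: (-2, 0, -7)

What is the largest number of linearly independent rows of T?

3

Row reduce to echelon form.
R2 ← R2 − R1: [0, -7, -4]
R3 ← R3 + (2)·R1: [0, 8, 1]
R3 ← R3 + (8/7)·R2: [0, 0, -25/7]
Echelon form has 3 nonzero rows, so rank(T) = 3.
The rank gives the maximum number of linearly independent rows: 3.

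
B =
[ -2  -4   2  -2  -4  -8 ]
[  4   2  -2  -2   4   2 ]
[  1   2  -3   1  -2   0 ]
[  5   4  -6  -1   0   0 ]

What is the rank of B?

Row reduce to echelon form.
R2 ← R2 + (2)·R1: [0, -6, 2, -6, -4, -14]
R3 ← R3 + (1/2)·R1: [0, 0, -2, 0, -4, -4]
R4 ← R4 + (5/2)·R1: [0, -6, -1, -6, -10, -20]
R4 ← R4 − R2: [0, 0, -3, 0, -6, -6]
R4 ← R4 − (3/2)·R3: [0, 0, 0, 0, 0, 0]
Echelon form has 3 nonzero rows, so rank(B) = 3.

3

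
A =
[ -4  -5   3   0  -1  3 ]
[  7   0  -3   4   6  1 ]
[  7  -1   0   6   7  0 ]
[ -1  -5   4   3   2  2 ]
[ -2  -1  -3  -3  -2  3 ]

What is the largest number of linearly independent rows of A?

Row reduce to echelon form.
R2 ← R2 + (7/4)·R1: [0, -35/4, 9/4, 4, 17/4, 25/4]
R3 ← R3 + (7/4)·R1: [0, -39/4, 21/4, 6, 21/4, 21/4]
R4 ← R4 − (1/4)·R1: [0, -15/4, 13/4, 3, 9/4, 5/4]
R5 ← R5 − (1/2)·R1: [0, 3/2, -9/2, -3, -3/2, 3/2]
R3 ← R3 − (39/35)·R2: [0, 0, 96/35, 54/35, 18/35, -12/7]
R4 ← R4 − (3/7)·R2: [0, 0, 16/7, 9/7, 3/7, -10/7]
R5 ← R5 + (6/35)·R2: [0, 0, -144/35, -81/35, -27/35, 18/7]
R4 ← R4 − (5/6)·R3: [0, 0, 0, 0, 0, 0]
R5 ← R5 + (3/2)·R3: [0, 0, 0, 0, 0, 0]
Echelon form has 3 nonzero rows, so rank(A) = 3.
The rank gives the maximum number of linearly independent rows: 3.

3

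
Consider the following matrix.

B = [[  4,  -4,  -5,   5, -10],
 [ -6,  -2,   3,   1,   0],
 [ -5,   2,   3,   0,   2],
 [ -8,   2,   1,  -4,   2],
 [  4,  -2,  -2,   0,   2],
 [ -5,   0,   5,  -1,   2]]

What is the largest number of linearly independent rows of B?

Row reduce to echelon form.
R2 ← R2 + (3/2)·R1: [0, -8, -9/2, 17/2, -15]
R3 ← R3 + (5/4)·R1: [0, -3, -13/4, 25/4, -21/2]
R4 ← R4 + (2)·R1: [0, -6, -9, 6, -18]
R5 ← R5 − R1: [0, 2, 3, -5, 12]
R6 ← R6 + (5/4)·R1: [0, -5, -5/4, 21/4, -21/2]
R3 ← R3 − (3/8)·R2: [0, 0, -25/16, 49/16, -39/8]
R4 ← R4 − (3/4)·R2: [0, 0, -45/8, -3/8, -27/4]
R5 ← R5 + (1/4)·R2: [0, 0, 15/8, -23/8, 33/4]
R6 ← R6 − (5/8)·R2: [0, 0, 25/16, -1/16, -9/8]
R4 ← R4 − (18/5)·R3: [0, 0, 0, -57/5, 54/5]
R5 ← R5 + (6/5)·R3: [0, 0, 0, 4/5, 12/5]
R6 ← R6 + R3: [0, 0, 0, 3, -6]
R5 ← R5 + (4/57)·R4: [0, 0, 0, 0, 60/19]
R6 ← R6 + (5/19)·R4: [0, 0, 0, 0, -60/19]
R6 ← R6 + R5: [0, 0, 0, 0, 0]
Echelon form has 5 nonzero rows, so rank(B) = 5.
The rank gives the maximum number of linearly independent rows: 5.

5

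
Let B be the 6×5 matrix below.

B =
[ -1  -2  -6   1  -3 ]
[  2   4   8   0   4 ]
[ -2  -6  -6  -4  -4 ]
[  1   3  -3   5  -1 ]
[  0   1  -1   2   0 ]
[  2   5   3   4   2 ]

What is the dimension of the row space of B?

Row reduce to echelon form.
R2 ← R2 + (2)·R1: [0, 0, -4, 2, -2]
R3 ← R3 − (2)·R1: [0, -2, 6, -6, 2]
R4 ← R4 + R1: [0, 1, -9, 6, -4]
R6 ← R6 + (2)·R1: [0, 1, -9, 6, -4]
Swap R2 ↔ R3
R4 ← R4 + (1/2)·R2: [0, 0, -6, 3, -3]
R5 ← R5 + (1/2)·R2: [0, 0, 2, -1, 1]
R6 ← R6 + (1/2)·R2: [0, 0, -6, 3, -3]
R4 ← R4 − (3/2)·R3: [0, 0, 0, 0, 0]
R5 ← R5 + (1/2)·R3: [0, 0, 0, 0, 0]
R6 ← R6 − (3/2)·R3: [0, 0, 0, 0, 0]
Echelon form has 3 nonzero rows, so rank(B) = 3.
The row space has dimension equal to the rank: 3.

3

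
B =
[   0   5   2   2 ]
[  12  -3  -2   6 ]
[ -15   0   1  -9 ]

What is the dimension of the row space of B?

Row reduce to echelon form.
Swap R1 ↔ R2
R3 ← R3 + (5/4)·R1: [0, -15/4, -3/2, -3/2]
R3 ← R3 + (3/4)·R2: [0, 0, 0, 0]
Echelon form has 2 nonzero rows, so rank(B) = 2.
The row space has dimension equal to the rank: 2.

2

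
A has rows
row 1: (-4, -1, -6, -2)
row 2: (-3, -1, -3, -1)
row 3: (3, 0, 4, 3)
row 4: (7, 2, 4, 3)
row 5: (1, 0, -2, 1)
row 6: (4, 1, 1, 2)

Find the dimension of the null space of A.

Row reduce to echelon form.
R2 ← R2 − (3/4)·R1: [0, -1/4, 3/2, 1/2]
R3 ← R3 + (3/4)·R1: [0, -3/4, -1/2, 3/2]
R4 ← R4 + (7/4)·R1: [0, 1/4, -13/2, -1/2]
R5 ← R5 + (1/4)·R1: [0, -1/4, -7/2, 1/2]
R6 ← R6 + R1: [0, 0, -5, 0]
R3 ← R3 − (3)·R2: [0, 0, -5, 0]
R4 ← R4 + R2: [0, 0, -5, 0]
R5 ← R5 − R2: [0, 0, -5, 0]
R4 ← R4 − R3: [0, 0, 0, 0]
R5 ← R5 − R3: [0, 0, 0, 0]
R6 ← R6 − R3: [0, 0, 0, 0]
3 nonzero rows, so rank(A) = 3.
A has 4 columns; by rank–nullity, nullity = 4 − 3 = 1.

1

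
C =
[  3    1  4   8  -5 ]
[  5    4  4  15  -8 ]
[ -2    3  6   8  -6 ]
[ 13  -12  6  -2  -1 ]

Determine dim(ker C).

Row reduce to echelon form.
R2 ← R2 − (5/3)·R1: [0, 7/3, -8/3, 5/3, 1/3]
R3 ← R3 + (2/3)·R1: [0, 11/3, 26/3, 40/3, -28/3]
R4 ← R4 − (13/3)·R1: [0, -49/3, -34/3, -110/3, 62/3]
R3 ← R3 − (11/7)·R2: [0, 0, 90/7, 75/7, -69/7]
R4 ← R4 + (7)·R2: [0, 0, -30, -25, 23]
R4 ← R4 + (7/3)·R3: [0, 0, 0, 0, 0]
3 nonzero rows, so rank(C) = 3.
C has 5 columns; by rank–nullity, nullity = 5 − 3 = 2.

2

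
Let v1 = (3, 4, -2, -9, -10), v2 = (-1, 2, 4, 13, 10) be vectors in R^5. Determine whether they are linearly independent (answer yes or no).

Form the matrix with these vectors as rows and row reduce.
R2 ← R2 + (1/3)·R1: [0, 10/3, 10/3, 10, 20/3]
2 nonzero rows, so the 2 vectors span a space of dimension 2.
Since 2 = 2, the vectors are linearly independent.

yes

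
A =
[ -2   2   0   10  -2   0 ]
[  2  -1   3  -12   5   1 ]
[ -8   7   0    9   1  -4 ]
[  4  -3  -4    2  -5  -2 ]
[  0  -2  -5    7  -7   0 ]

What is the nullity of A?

1

Row reduce to echelon form.
R2 ← R2 + R1: [0, 1, 3, -2, 3, 1]
R3 ← R3 − (4)·R1: [0, -1, 0, -31, 9, -4]
R4 ← R4 + (2)·R1: [0, 1, -4, 22, -9, -2]
R3 ← R3 + R2: [0, 0, 3, -33, 12, -3]
R4 ← R4 − R2: [0, 0, -7, 24, -12, -3]
R5 ← R5 + (2)·R2: [0, 0, 1, 3, -1, 2]
R4 ← R4 + (7/3)·R3: [0, 0, 0, -53, 16, -10]
R5 ← R5 − (1/3)·R3: [0, 0, 0, 14, -5, 3]
R5 ← R5 + (14/53)·R4: [0, 0, 0, 0, -41/53, 19/53]
5 nonzero rows, so rank(A) = 5.
A has 6 columns; by rank–nullity, nullity = 6 − 5 = 1.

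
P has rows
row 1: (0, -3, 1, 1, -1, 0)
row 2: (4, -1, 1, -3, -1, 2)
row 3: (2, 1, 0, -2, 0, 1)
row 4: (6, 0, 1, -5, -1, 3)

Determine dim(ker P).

Row reduce to echelon form.
Swap R1 ↔ R2
R3 ← R3 − (1/2)·R1: [0, 3/2, -1/2, -1/2, 1/2, 0]
R4 ← R4 − (3/2)·R1: [0, 3/2, -1/2, -1/2, 1/2, 0]
R3 ← R3 + (1/2)·R2: [0, 0, 0, 0, 0, 0]
R4 ← R4 + (1/2)·R2: [0, 0, 0, 0, 0, 0]
2 nonzero rows, so rank(P) = 2.
P has 6 columns; by rank–nullity, nullity = 6 − 2 = 4.

4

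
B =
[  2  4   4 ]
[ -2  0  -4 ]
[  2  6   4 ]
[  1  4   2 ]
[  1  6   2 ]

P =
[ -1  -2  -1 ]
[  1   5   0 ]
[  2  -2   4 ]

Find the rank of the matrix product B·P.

First compute BP:
[[ 10,   8,  14],
 [ -6,  12, -14],
 [ 12,  18,  14],
 [  7,  14,   7],
 [  9,  24,   7]]
Now row reduce the product.
R2 ← R2 + (3/5)·R1: [0, 84/5, -28/5]
R3 ← R3 − (6/5)·R1: [0, 42/5, -14/5]
R4 ← R4 − (7/10)·R1: [0, 42/5, -14/5]
R5 ← R5 − (9/10)·R1: [0, 84/5, -28/5]
R3 ← R3 − (1/2)·R2: [0, 0, 0]
R4 ← R4 − (1/2)·R2: [0, 0, 0]
R5 ← R5 − R2: [0, 0, 0]
2 nonzero rows, so rank(BP) = 2.

2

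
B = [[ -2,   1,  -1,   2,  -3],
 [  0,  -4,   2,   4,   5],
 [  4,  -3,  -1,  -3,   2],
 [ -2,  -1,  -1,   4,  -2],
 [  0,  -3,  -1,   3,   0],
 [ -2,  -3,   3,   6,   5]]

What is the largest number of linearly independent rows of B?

Row reduce to echelon form.
R3 ← R3 + (2)·R1: [0, -1, -3, 1, -4]
R4 ← R4 − R1: [0, -2, 0, 2, 1]
R6 ← R6 − R1: [0, -4, 4, 4, 8]
R3 ← R3 − (1/4)·R2: [0, 0, -7/2, 0, -21/4]
R4 ← R4 − (1/2)·R2: [0, 0, -1, 0, -3/2]
R5 ← R5 − (3/4)·R2: [0, 0, -5/2, 0, -15/4]
R6 ← R6 − R2: [0, 0, 2, 0, 3]
R4 ← R4 − (2/7)·R3: [0, 0, 0, 0, 0]
R5 ← R5 − (5/7)·R3: [0, 0, 0, 0, 0]
R6 ← R6 + (4/7)·R3: [0, 0, 0, 0, 0]
Echelon form has 3 nonzero rows, so rank(B) = 3.
The rank gives the maximum number of linearly independent rows: 3.

3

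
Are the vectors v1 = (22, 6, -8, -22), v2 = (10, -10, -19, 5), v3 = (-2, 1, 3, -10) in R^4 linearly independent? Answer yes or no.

yes

Form the matrix with these vectors as rows and row reduce.
R2 ← R2 − (5/11)·R1: [0, -140/11, -169/11, 15]
R3 ← R3 + (1/11)·R1: [0, 17/11, 25/11, -12]
R3 ← R3 + (17/140)·R2: [0, 0, 57/140, -285/28]
3 nonzero rows, so the 3 vectors span a space of dimension 3.
Since 3 = 3, the vectors are linearly independent.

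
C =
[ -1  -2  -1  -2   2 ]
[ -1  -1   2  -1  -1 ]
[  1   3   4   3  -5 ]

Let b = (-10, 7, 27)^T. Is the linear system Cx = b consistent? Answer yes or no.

Row reduce the augmented matrix [C | b].
R2 ← R2 − R1: [0, 1, 3, 1, -3, 17]
R3 ← R3 + R1: [0, 1, 3, 1, -3, 17]
R3 ← R3 − R2: [0, 0, 0, 0, 0, 0]
The echelon form has 2 nonzero rows, and every pivot lies in the first 5 columns, so rank(C) = rank([C|b]) = 2.
The system is consistent.

yes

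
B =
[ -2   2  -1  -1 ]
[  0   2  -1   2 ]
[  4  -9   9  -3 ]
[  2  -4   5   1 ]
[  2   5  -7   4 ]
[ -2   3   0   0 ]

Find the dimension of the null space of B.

Row reduce to echelon form.
R3 ← R3 + (2)·R1: [0, -5, 7, -5]
R4 ← R4 + R1: [0, -2, 4, 0]
R5 ← R5 + R1: [0, 7, -8, 3]
R6 ← R6 − R1: [0, 1, 1, 1]
R3 ← R3 + (5/2)·R2: [0, 0, 9/2, 0]
R4 ← R4 + R2: [0, 0, 3, 2]
R5 ← R5 − (7/2)·R2: [0, 0, -9/2, -4]
R6 ← R6 − (1/2)·R2: [0, 0, 3/2, 0]
R4 ← R4 − (2/3)·R3: [0, 0, 0, 2]
R5 ← R5 + R3: [0, 0, 0, -4]
R6 ← R6 − (1/3)·R3: [0, 0, 0, 0]
R5 ← R5 + (2)·R4: [0, 0, 0, 0]
4 nonzero rows, so rank(B) = 4.
B has 4 columns; by rank–nullity, nullity = 4 − 4 = 0.

0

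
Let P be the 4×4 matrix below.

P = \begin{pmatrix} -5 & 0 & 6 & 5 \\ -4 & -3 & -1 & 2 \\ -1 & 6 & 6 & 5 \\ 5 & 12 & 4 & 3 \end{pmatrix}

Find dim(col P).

Row reduce to echelon form.
R2 ← R2 − (4/5)·R1: [0, -3, -29/5, -2]
R3 ← R3 − (1/5)·R1: [0, 6, 24/5, 4]
R4 ← R4 + R1: [0, 12, 10, 8]
R3 ← R3 + (2)·R2: [0, 0, -34/5, 0]
R4 ← R4 + (4)·R2: [0, 0, -66/5, 0]
R4 ← R4 − (33/17)·R3: [0, 0, 0, 0]
Echelon form has 3 nonzero rows, so rank(P) = 3.
The column space has dimension equal to the rank: 3.

3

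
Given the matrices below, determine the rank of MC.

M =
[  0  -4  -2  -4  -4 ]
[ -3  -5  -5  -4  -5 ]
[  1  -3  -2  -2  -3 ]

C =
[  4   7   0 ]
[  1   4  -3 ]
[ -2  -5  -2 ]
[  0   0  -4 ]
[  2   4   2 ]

First compute MC:
[[ -8, -22,  24],
 [-17, -36,  31],
 [ -1,  -7,  15]]
Now row reduce the product.
R2 ← R2 − (17/8)·R1: [0, 43/4, -20]
R3 ← R3 − (1/8)·R1: [0, -17/4, 12]
R3 ← R3 + (17/43)·R2: [0, 0, 176/43]
3 nonzero rows, so rank(MC) = 3.

3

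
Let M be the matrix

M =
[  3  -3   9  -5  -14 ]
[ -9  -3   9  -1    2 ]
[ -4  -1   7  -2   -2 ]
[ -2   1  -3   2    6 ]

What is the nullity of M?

2

Row reduce to echelon form.
R2 ← R2 + (3)·R1: [0, -12, 36, -16, -40]
R3 ← R3 + (4/3)·R1: [0, -5, 19, -26/3, -62/3]
R4 ← R4 + (2/3)·R1: [0, -1, 3, -4/3, -10/3]
R3 ← R3 − (5/12)·R2: [0, 0, 4, -2, -4]
R4 ← R4 − (1/12)·R2: [0, 0, 0, 0, 0]
3 nonzero rows, so rank(M) = 3.
M has 5 columns; by rank–nullity, nullity = 5 − 3 = 2.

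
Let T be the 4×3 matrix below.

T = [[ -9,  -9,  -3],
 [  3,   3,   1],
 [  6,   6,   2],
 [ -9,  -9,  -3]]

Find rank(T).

1

Row reduce to echelon form.
R2 ← R2 + (1/3)·R1: [0, 0, 0]
R3 ← R3 + (2/3)·R1: [0, 0, 0]
R4 ← R4 − R1: [0, 0, 0]
Echelon form has 1 nonzero row, so rank(T) = 1.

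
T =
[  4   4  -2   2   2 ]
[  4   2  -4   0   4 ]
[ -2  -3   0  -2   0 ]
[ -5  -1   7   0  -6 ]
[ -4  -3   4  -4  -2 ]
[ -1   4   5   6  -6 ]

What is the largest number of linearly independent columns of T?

3

Row reduce to echelon form.
R2 ← R2 − R1: [0, -2, -2, -2, 2]
R3 ← R3 + (1/2)·R1: [0, -1, -1, -1, 1]
R4 ← R4 + (5/4)·R1: [0, 4, 9/2, 5/2, -7/2]
R5 ← R5 + R1: [0, 1, 2, -2, 0]
R6 ← R6 + (1/4)·R1: [0, 5, 9/2, 13/2, -11/2]
R3 ← R3 − (1/2)·R2: [0, 0, 0, 0, 0]
R4 ← R4 + (2)·R2: [0, 0, 1/2, -3/2, 1/2]
R5 ← R5 + (1/2)·R2: [0, 0, 1, -3, 1]
R6 ← R6 + (5/2)·R2: [0, 0, -1/2, 3/2, -1/2]
Swap R3 ↔ R4
R5 ← R5 − (2)·R3: [0, 0, 0, 0, 0]
R6 ← R6 + R3: [0, 0, 0, 0, 0]
Echelon form has 3 nonzero rows, so rank(T) = 3.
The rank gives the maximum number of linearly independent columns: 3.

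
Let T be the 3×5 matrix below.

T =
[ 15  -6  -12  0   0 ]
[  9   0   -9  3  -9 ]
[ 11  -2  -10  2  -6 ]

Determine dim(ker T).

Row reduce to echelon form.
R2 ← R2 − (3/5)·R1: [0, 18/5, -9/5, 3, -9]
R3 ← R3 − (11/15)·R1: [0, 12/5, -6/5, 2, -6]
R3 ← R3 − (2/3)·R2: [0, 0, 0, 0, 0]
2 nonzero rows, so rank(T) = 2.
T has 5 columns; by rank–nullity, nullity = 5 − 2 = 3.

3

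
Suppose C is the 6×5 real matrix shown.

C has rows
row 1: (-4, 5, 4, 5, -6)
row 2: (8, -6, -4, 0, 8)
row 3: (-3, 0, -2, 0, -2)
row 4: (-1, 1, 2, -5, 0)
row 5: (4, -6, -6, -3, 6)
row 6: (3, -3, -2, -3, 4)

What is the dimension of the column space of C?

Row reduce to echelon form.
R2 ← R2 + (2)·R1: [0, 4, 4, 10, -4]
R3 ← R3 − (3/4)·R1: [0, -15/4, -5, -15/4, 5/2]
R4 ← R4 − (1/4)·R1: [0, -1/4, 1, -25/4, 3/2]
R5 ← R5 + R1: [0, -1, -2, 2, 0]
R6 ← R6 + (3/4)·R1: [0, 3/4, 1, 3/4, -1/2]
R3 ← R3 + (15/16)·R2: [0, 0, -5/4, 45/8, -5/4]
R4 ← R4 + (1/16)·R2: [0, 0, 5/4, -45/8, 5/4]
R5 ← R5 + (1/4)·R2: [0, 0, -1, 9/2, -1]
R6 ← R6 − (3/16)·R2: [0, 0, 1/4, -9/8, 1/4]
R4 ← R4 + R3: [0, 0, 0, 0, 0]
R5 ← R5 − (4/5)·R3: [0, 0, 0, 0, 0]
R6 ← R6 + (1/5)·R3: [0, 0, 0, 0, 0]
Echelon form has 3 nonzero rows, so rank(C) = 3.
The column space has dimension equal to the rank: 3.

3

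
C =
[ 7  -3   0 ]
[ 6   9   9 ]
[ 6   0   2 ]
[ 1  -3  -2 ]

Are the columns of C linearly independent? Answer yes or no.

no

Row reduce C to echelon form.
R2 ← R2 − (6/7)·R1: [0, 81/7, 9]
R3 ← R3 − (6/7)·R1: [0, 18/7, 2]
R4 ← R4 − (1/7)·R1: [0, -18/7, -2]
R3 ← R3 − (2/9)·R2: [0, 0, 0]
R4 ← R4 + (2/9)·R2: [0, 0, 0]
2 pivots among 3 columns.
Only 2 < 3 pivot columns, so the columns are linearly dependent.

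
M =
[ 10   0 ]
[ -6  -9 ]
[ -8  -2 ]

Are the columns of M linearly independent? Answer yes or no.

yes

Row reduce M to echelon form.
R2 ← R2 + (3/5)·R1: [0, -9]
R3 ← R3 + (4/5)·R1: [0, -2]
R3 ← R3 − (2/9)·R2: [0, 0]
2 pivots among 2 columns.
Every column is a pivot column, so the columns are linearly independent.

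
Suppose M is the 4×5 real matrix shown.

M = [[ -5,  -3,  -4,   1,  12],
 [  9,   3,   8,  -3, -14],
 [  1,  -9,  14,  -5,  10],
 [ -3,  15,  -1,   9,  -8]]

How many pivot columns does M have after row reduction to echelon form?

4

Row reduce to echelon form.
R2 ← R2 + (9/5)·R1: [0, -12/5, 4/5, -6/5, 38/5]
R3 ← R3 + (1/5)·R1: [0, -48/5, 66/5, -24/5, 62/5]
R4 ← R4 − (3/5)·R1: [0, 84/5, 7/5, 42/5, -76/5]
R3 ← R3 − (4)·R2: [0, 0, 10, 0, -18]
R4 ← R4 + (7)·R2: [0, 0, 7, 0, 38]
R4 ← R4 − (7/10)·R3: [0, 0, 0, 0, 253/5]
Echelon form has 4 nonzero rows, so rank(M) = 4.
Each nonzero row contributes one pivot column: 4 pivot columns.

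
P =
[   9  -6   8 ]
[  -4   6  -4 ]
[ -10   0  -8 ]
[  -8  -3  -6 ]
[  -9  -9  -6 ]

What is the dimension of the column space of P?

Row reduce to echelon form.
R2 ← R2 + (4/9)·R1: [0, 10/3, -4/9]
R3 ← R3 + (10/9)·R1: [0, -20/3, 8/9]
R4 ← R4 + (8/9)·R1: [0, -25/3, 10/9]
R5 ← R5 + R1: [0, -15, 2]
R3 ← R3 + (2)·R2: [0, 0, 0]
R4 ← R4 + (5/2)·R2: [0, 0, 0]
R5 ← R5 + (9/2)·R2: [0, 0, 0]
Echelon form has 2 nonzero rows, so rank(P) = 2.
The column space has dimension equal to the rank: 2.

2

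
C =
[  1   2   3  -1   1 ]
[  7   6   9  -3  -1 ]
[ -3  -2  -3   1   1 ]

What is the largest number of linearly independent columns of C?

2

Row reduce to echelon form.
R2 ← R2 − (7)·R1: [0, -8, -12, 4, -8]
R3 ← R3 + (3)·R1: [0, 4, 6, -2, 4]
R3 ← R3 + (1/2)·R2: [0, 0, 0, 0, 0]
Echelon form has 2 nonzero rows, so rank(C) = 2.
The rank gives the maximum number of linearly independent columns: 2.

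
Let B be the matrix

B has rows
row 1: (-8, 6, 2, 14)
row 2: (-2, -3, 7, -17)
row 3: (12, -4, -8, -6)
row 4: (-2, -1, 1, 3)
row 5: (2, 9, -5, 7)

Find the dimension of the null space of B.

1

Row reduce to echelon form.
R2 ← R2 − (1/4)·R1: [0, -9/2, 13/2, -41/2]
R3 ← R3 + (3/2)·R1: [0, 5, -5, 15]
R4 ← R4 − (1/4)·R1: [0, -5/2, 1/2, -1/2]
R5 ← R5 + (1/4)·R1: [0, 21/2, -9/2, 21/2]
R3 ← R3 + (10/9)·R2: [0, 0, 20/9, -70/9]
R4 ← R4 − (5/9)·R2: [0, 0, -28/9, 98/9]
R5 ← R5 + (7/3)·R2: [0, 0, 32/3, -112/3]
R4 ← R4 + (7/5)·R3: [0, 0, 0, 0]
R5 ← R5 − (24/5)·R3: [0, 0, 0, 0]
3 nonzero rows, so rank(B) = 3.
B has 4 columns; by rank–nullity, nullity = 4 − 3 = 1.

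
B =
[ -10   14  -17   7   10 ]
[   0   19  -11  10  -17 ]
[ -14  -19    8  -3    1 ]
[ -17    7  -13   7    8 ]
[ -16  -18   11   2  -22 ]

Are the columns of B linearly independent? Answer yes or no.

yes

Row reduce B to echelon form.
R3 ← R3 − (7/5)·R1: [0, -193/5, 159/5, -64/5, -13]
R4 ← R4 − (17/10)·R1: [0, -84/5, 159/10, -49/10, -9]
R5 ← R5 − (8/5)·R1: [0, -202/5, 191/5, -46/5, -38]
R3 ← R3 + (193/95)·R2: [0, 0, 898/95, 714/95, -4516/95]
R4 ← R4 + (84/95)·R2: [0, 0, 1173/190, 749/190, -2283/95]
R5 ← R5 + (202/95)·R2: [0, 0, 1407/95, 1146/95, -7044/95]
R4 ← R4 − (1173/1796)·R3: [0, 0, 0, -434/449, 3150/449]
R5 ← R5 − (1407/898)·R3: [0, 0, 0, 129/449, 150/449]
R5 ← R5 + (129/434)·R4: [0, 0, 0, 0, 75/31]
5 pivots among 5 columns.
Every column is a pivot column, so the columns are linearly independent.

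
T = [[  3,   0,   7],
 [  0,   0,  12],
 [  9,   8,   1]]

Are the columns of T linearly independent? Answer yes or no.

Row reduce T to echelon form.
R3 ← R3 − (3)·R1: [0, 8, -20]
Swap R2 ↔ R3
3 pivots among 3 columns.
Every column is a pivot column, so the columns are linearly independent.

yes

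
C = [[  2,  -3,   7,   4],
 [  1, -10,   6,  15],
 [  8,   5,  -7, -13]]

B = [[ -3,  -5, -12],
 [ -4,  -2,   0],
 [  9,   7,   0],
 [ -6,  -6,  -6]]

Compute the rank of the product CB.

3

First compute CB:
[[ 45,  21, -48],
 [  1, -33, -102],
 [-29, -21, -18]]
Now row reduce the product.
R2 ← R2 − (1/45)·R1: [0, -502/15, -1514/15]
R3 ← R3 + (29/45)·R1: [0, -112/15, -734/15]
R3 ← R3 − (56/251)·R2: [0, 0, -6630/251]
3 nonzero rows, so rank(CB) = 3.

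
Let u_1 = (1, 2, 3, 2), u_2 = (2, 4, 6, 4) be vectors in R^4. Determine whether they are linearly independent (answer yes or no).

no

Form the matrix with these vectors as rows and row reduce.
R2 ← R2 − (2)·R1: [0, 0, 0, 0]
1 nonzero row, so the 2 vectors span a space of dimension 1.
Since 1 < 2, the vectors are linearly dependent.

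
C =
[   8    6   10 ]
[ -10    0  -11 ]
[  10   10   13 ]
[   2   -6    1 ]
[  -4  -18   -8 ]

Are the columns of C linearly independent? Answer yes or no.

no

Row reduce C to echelon form.
R2 ← R2 + (5/4)·R1: [0, 15/2, 3/2]
R3 ← R3 − (5/4)·R1: [0, 5/2, 1/2]
R4 ← R4 − (1/4)·R1: [0, -15/2, -3/2]
R5 ← R5 + (1/2)·R1: [0, -15, -3]
R3 ← R3 − (1/3)·R2: [0, 0, 0]
R4 ← R4 + R2: [0, 0, 0]
R5 ← R5 + (2)·R2: [0, 0, 0]
2 pivots among 3 columns.
Only 2 < 3 pivot columns, so the columns are linearly dependent.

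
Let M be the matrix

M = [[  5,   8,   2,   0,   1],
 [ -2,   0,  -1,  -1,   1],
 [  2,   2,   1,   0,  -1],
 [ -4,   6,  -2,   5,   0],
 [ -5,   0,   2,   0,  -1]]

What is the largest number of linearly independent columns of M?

5

Row reduce to echelon form.
R2 ← R2 + (2/5)·R1: [0, 16/5, -1/5, -1, 7/5]
R3 ← R3 − (2/5)·R1: [0, -6/5, 1/5, 0, -7/5]
R4 ← R4 + (4/5)·R1: [0, 62/5, -2/5, 5, 4/5]
R5 ← R5 + R1: [0, 8, 4, 0, 0]
R3 ← R3 + (3/8)·R2: [0, 0, 1/8, -3/8, -7/8]
R4 ← R4 − (31/8)·R2: [0, 0, 3/8, 71/8, -37/8]
R5 ← R5 − (5/2)·R2: [0, 0, 9/2, 5/2, -7/2]
R4 ← R4 − (3)·R3: [0, 0, 0, 10, -2]
R5 ← R5 − (36)·R3: [0, 0, 0, 16, 28]
R5 ← R5 − (8/5)·R4: [0, 0, 0, 0, 156/5]
Echelon form has 5 nonzero rows, so rank(M) = 5.
The rank gives the maximum number of linearly independent columns: 5.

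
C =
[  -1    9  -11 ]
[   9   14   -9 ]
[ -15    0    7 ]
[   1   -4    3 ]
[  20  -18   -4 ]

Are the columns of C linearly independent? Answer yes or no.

yes

Row reduce C to echelon form.
R2 ← R2 + (9)·R1: [0, 95, -108]
R3 ← R3 − (15)·R1: [0, -135, 172]
R4 ← R4 + R1: [0, 5, -8]
R5 ← R5 + (20)·R1: [0, 162, -224]
R3 ← R3 + (27/19)·R2: [0, 0, 352/19]
R4 ← R4 − (1/19)·R2: [0, 0, -44/19]
R5 ← R5 − (162/95)·R2: [0, 0, -3784/95]
R4 ← R4 + (1/8)·R3: [0, 0, 0]
R5 ← R5 + (43/20)·R3: [0, 0, 0]
3 pivots among 3 columns.
Every column is a pivot column, so the columns are linearly independent.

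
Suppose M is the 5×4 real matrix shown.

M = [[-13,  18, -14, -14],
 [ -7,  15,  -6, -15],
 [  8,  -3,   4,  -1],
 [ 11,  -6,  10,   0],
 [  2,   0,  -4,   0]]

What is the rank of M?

Row reduce to echelon form.
R2 ← R2 − (7/13)·R1: [0, 69/13, 20/13, -97/13]
R3 ← R3 + (8/13)·R1: [0, 105/13, -60/13, -125/13]
R4 ← R4 + (11/13)·R1: [0, 120/13, -24/13, -154/13]
R5 ← R5 + (2/13)·R1: [0, 36/13, -80/13, -28/13]
R3 ← R3 − (35/23)·R2: [0, 0, -160/23, 40/23]
R4 ← R4 − (40/23)·R2: [0, 0, -104/23, 26/23]
R5 ← R5 − (12/23)·R2: [0, 0, -160/23, 40/23]
R4 ← R4 − (13/20)·R3: [0, 0, 0, 0]
R5 ← R5 − R3: [0, 0, 0, 0]
Echelon form has 3 nonzero rows, so rank(M) = 3.

3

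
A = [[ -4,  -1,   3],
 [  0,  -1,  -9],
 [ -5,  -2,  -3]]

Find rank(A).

Row reduce to echelon form.
R3 ← R3 − (5/4)·R1: [0, -3/4, -27/4]
R3 ← R3 − (3/4)·R2: [0, 0, 0]
Echelon form has 2 nonzero rows, so rank(A) = 2.

2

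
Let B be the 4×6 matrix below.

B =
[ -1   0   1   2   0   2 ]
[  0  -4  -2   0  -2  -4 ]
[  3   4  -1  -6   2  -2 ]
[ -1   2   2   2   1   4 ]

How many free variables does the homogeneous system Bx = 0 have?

4

Row reduce to echelon form.
R3 ← R3 + (3)·R1: [0, 4, 2, 0, 2, 4]
R4 ← R4 − R1: [0, 2, 1, 0, 1, 2]
R3 ← R3 + R2: [0, 0, 0, 0, 0, 0]
R4 ← R4 + (1/2)·R2: [0, 0, 0, 0, 0, 0]
2 nonzero rows, so rank(B) = 2.
B has 6 columns; by rank–nullity, nullity = 6 − 2 = 4.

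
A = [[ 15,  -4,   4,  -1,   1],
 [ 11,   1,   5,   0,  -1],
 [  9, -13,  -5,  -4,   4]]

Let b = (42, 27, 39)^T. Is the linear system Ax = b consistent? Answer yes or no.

Row reduce the augmented matrix [A | b].
R2 ← R2 − (11/15)·R1: [0, 59/15, 31/15, 11/15, -26/15, -19/5]
R3 ← R3 − (3/5)·R1: [0, -53/5, -37/5, -17/5, 17/5, 69/5]
R3 ← R3 + (159/59)·R2: [0, 0, -108/59, -84/59, -75/59, 210/59]
The echelon form has 3 nonzero rows, and every pivot lies in the first 5 columns, so rank(A) = rank([A|b]) = 3.
The system is consistent.

yes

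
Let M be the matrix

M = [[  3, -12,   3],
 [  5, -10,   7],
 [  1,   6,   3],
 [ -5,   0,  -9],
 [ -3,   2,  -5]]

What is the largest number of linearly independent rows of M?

2

Row reduce to echelon form.
R2 ← R2 − (5/3)·R1: [0, 10, 2]
R3 ← R3 − (1/3)·R1: [0, 10, 2]
R4 ← R4 + (5/3)·R1: [0, -20, -4]
R5 ← R5 + R1: [0, -10, -2]
R3 ← R3 − R2: [0, 0, 0]
R4 ← R4 + (2)·R2: [0, 0, 0]
R5 ← R5 + R2: [0, 0, 0]
Echelon form has 2 nonzero rows, so rank(M) = 2.
The rank gives the maximum number of linearly independent rows: 2.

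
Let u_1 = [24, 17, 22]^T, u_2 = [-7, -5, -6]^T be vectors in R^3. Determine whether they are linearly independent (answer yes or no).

yes

Form the matrix with these vectors as rows and row reduce.
R2 ← R2 + (7/24)·R1: [0, -1/24, 5/12]
2 nonzero rows, so the 2 vectors span a space of dimension 2.
Since 2 = 2, the vectors are linearly independent.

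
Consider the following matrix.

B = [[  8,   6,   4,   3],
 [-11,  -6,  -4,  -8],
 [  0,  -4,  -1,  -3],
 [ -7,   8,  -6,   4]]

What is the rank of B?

Row reduce to echelon form.
R2 ← R2 + (11/8)·R1: [0, 9/4, 3/2, -31/8]
R4 ← R4 + (7/8)·R1: [0, 53/4, -5/2, 53/8]
R3 ← R3 + (16/9)·R2: [0, 0, 5/3, -89/9]
R4 ← R4 − (53/9)·R2: [0, 0, -34/3, 265/9]
R4 ← R4 + (34/5)·R3: [0, 0, 0, -189/5]
Echelon form has 4 nonzero rows, so rank(B) = 4.

4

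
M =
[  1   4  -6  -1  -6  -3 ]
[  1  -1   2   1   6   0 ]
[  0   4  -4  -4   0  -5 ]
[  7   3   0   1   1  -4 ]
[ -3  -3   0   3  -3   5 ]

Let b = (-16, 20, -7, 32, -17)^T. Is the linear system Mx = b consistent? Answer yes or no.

yes

Row reduce the augmented matrix [M | b].
R2 ← R2 − R1: [0, -5, 8, 2, 12, 3, 36]
R4 ← R4 − (7)·R1: [0, -25, 42, 8, 43, 17, 144]
R5 ← R5 + (3)·R1: [0, 9, -18, 0, -21, -4, -65]
R3 ← R3 + (4/5)·R2: [0, 0, 12/5, -12/5, 48/5, -13/5, 109/5]
R4 ← R4 − (5)·R2: [0, 0, 2, -2, -17, 2, -36]
R5 ← R5 + (9/5)·R2: [0, 0, -18/5, 18/5, 3/5, 7/5, -1/5]
R4 ← R4 − (5/6)·R3: [0, 0, 0, 0, -25, 25/6, -325/6]
R5 ← R5 + (3/2)·R3: [0, 0, 0, 0, 15, -5/2, 65/2]
R5 ← R5 + (3/5)·R4: [0, 0, 0, 0, 0, 0, 0]
The echelon form has 4 nonzero rows, and every pivot lies in the first 6 columns, so rank(M) = rank([M|b]) = 4.
The system is consistent.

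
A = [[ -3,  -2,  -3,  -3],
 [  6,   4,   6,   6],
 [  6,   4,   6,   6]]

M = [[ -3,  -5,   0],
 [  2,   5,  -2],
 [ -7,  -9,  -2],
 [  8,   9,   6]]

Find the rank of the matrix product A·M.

1

First compute AM:
[[  2,   5,  -8],
 [ -4, -10,  16],
 [ -4, -10,  16]]
Now row reduce the product.
R2 ← R2 + (2)·R1: [0, 0, 0]
R3 ← R3 + (2)·R1: [0, 0, 0]
1 nonzero row, so rank(AM) = 1.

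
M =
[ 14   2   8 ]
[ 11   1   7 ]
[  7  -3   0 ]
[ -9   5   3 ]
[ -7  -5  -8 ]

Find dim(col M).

3

Row reduce to echelon form.
R2 ← R2 − (11/14)·R1: [0, -4/7, 5/7]
R3 ← R3 − (1/2)·R1: [0, -4, -4]
R4 ← R4 + (9/14)·R1: [0, 44/7, 57/7]
R5 ← R5 + (1/2)·R1: [0, -4, -4]
R3 ← R3 − (7)·R2: [0, 0, -9]
R4 ← R4 + (11)·R2: [0, 0, 16]
R5 ← R5 − (7)·R2: [0, 0, -9]
R4 ← R4 + (16/9)·R3: [0, 0, 0]
R5 ← R5 − R3: [0, 0, 0]
Echelon form has 3 nonzero rows, so rank(M) = 3.
The column space has dimension equal to the rank: 3.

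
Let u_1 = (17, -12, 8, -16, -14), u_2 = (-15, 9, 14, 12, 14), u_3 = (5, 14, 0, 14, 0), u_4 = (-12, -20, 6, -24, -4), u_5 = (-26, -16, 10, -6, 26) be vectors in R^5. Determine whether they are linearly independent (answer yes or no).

no

Form the matrix with these vectors as rows and row reduce.
R2 ← R2 + (15/17)·R1: [0, -27/17, 358/17, -36/17, 28/17]
R3 ← R3 − (5/17)·R1: [0, 298/17, -40/17, 318/17, 70/17]
R4 ← R4 + (12/17)·R1: [0, -484/17, 198/17, -600/17, -236/17]
R5 ← R5 + (26/17)·R1: [0, -584/17, 378/17, -518/17, 78/17]
R3 ← R3 + (298/27)·R2: [0, 0, 6212/27, -14/3, 602/27]
R4 ← R4 − (484/27)·R2: [0, 0, -9878/27, 8/3, -1172/27]
R5 ← R5 − (584/27)·R2: [0, 0, -11698/27, 46/3, -838/27]
R4 ← R4 + (4939/3106)·R3: [0, 0, 0, -7383/1553, -12351/1553]
R5 ← R5 + (5849/3106)·R3: [0, 0, 0, 10165/1553, 17005/1553]
R5 ← R5 + (95/69)·R4: [0, 0, 0, 0, 0]
4 nonzero rows, so the 5 vectors span a space of dimension 4.
Since 4 < 5, the vectors are linearly dependent.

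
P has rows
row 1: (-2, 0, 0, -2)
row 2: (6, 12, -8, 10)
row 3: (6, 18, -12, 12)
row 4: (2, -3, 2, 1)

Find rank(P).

2

Row reduce to echelon form.
R2 ← R2 + (3)·R1: [0, 12, -8, 4]
R3 ← R3 + (3)·R1: [0, 18, -12, 6]
R4 ← R4 + R1: [0, -3, 2, -1]
R3 ← R3 − (3/2)·R2: [0, 0, 0, 0]
R4 ← R4 + (1/4)·R2: [0, 0, 0, 0]
Echelon form has 2 nonzero rows, so rank(P) = 2.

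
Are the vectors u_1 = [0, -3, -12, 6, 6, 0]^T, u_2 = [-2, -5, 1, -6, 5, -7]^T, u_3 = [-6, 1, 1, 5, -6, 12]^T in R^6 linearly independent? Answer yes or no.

yes

Form the matrix with these vectors as rows and row reduce.
Swap R1 ↔ R2
R3 ← R3 − (3)·R1: [0, 16, -2, 23, -21, 33]
R3 ← R3 + (16/3)·R2: [0, 0, -66, 55, 11, 33]
3 nonzero rows, so the 3 vectors span a space of dimension 3.
Since 3 = 3, the vectors are linearly independent.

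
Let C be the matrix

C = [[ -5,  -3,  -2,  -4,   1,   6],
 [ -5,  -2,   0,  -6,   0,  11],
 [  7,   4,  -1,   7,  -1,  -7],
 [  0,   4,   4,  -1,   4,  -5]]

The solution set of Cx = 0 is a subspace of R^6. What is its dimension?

Row reduce to echelon form.
R2 ← R2 − R1: [0, 1, 2, -2, -1, 5]
R3 ← R3 + (7/5)·R1: [0, -1/5, -19/5, 7/5, 2/5, 7/5]
R3 ← R3 + (1/5)·R2: [0, 0, -17/5, 1, 1/5, 12/5]
R4 ← R4 − (4)·R2: [0, 0, -4, 7, 8, -25]
R4 ← R4 − (20/17)·R3: [0, 0, 0, 99/17, 132/17, -473/17]
4 nonzero rows, so rank(C) = 4.
C has 6 columns; by rank–nullity, nullity = 6 − 4 = 2.

2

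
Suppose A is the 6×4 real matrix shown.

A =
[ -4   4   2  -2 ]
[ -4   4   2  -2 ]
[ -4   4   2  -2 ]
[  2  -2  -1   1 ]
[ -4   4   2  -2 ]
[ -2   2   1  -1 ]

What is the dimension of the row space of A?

1

Row reduce to echelon form.
R2 ← R2 − R1: [0, 0, 0, 0]
R3 ← R3 − R1: [0, 0, 0, 0]
R4 ← R4 + (1/2)·R1: [0, 0, 0, 0]
R5 ← R5 − R1: [0, 0, 0, 0]
R6 ← R6 − (1/2)·R1: [0, 0, 0, 0]
Echelon form has 1 nonzero row, so rank(A) = 1.
The row space has dimension equal to the rank: 1.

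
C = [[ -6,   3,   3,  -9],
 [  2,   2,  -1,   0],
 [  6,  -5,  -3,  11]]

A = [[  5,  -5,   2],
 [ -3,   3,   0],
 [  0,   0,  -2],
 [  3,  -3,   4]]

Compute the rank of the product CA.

First compute CA:
[[-66,  66, -54],
 [  4,  -4,   6],
 [ 78, -78,  62]]
Now row reduce the product.
R2 ← R2 + (2/33)·R1: [0, 0, 30/11]
R3 ← R3 + (13/11)·R1: [0, 0, -20/11]
R3 ← R3 + (2/3)·R2: [0, 0, 0]
2 nonzero rows, so rank(CA) = 2.

2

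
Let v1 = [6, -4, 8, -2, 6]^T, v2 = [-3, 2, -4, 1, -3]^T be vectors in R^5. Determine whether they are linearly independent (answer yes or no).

Form the matrix with these vectors as rows and row reduce.
R2 ← R2 + (1/2)·R1: [0, 0, 0, 0, 0]
1 nonzero row, so the 2 vectors span a space of dimension 1.
Since 1 < 2, the vectors are linearly dependent.

no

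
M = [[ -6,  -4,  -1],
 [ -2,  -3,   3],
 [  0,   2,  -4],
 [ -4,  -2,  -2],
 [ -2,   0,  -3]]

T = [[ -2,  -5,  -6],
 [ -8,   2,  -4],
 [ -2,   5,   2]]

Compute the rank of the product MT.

First compute MT:
[[ 46,  17,  50],
 [ 22,  19,  30],
 [ -8, -16, -16],
 [ 28,   6,  28],
 [ 10,  -5,   6]]
Now row reduce the product.
R2 ← R2 − (11/23)·R1: [0, 250/23, 140/23]
R3 ← R3 + (4/23)·R1: [0, -300/23, -168/23]
R4 ← R4 − (14/23)·R1: [0, -100/23, -56/23]
R5 ← R5 − (5/23)·R1: [0, -200/23, -112/23]
R3 ← R3 + (6/5)·R2: [0, 0, 0]
R4 ← R4 + (2/5)·R2: [0, 0, 0]
R5 ← R5 + (4/5)·R2: [0, 0, 0]
2 nonzero rows, so rank(MT) = 2.

2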